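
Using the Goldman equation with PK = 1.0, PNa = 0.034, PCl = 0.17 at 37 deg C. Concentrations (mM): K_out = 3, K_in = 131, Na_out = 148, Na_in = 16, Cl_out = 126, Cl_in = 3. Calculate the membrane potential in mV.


Vm = (RT/F)*ln((PK*Ko + PNa*Nao + PCl*Cli)/(PK*Ki + PNa*Nai + PCl*Clo))
Numer = 8.542, Denom = 152.964
Vm = -77.11 mV


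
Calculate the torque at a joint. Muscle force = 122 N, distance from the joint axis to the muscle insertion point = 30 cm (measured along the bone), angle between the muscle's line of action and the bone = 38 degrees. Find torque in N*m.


Torque = F * d * sin(theta)   (moment arm = d*sin(theta))
d = 30 cm = 0.3 m
Torque = 122 * 0.3 * sin(38)
Torque = 22.53 N*m


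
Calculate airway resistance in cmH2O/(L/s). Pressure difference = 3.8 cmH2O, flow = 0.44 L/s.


R = dP / flow
R = 3.8 / 0.44
R = 8.636 cmH2O/(L/s)


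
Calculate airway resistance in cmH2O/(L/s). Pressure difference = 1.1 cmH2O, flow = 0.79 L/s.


R = dP / flow
R = 1.1 / 0.79
R = 1.392 cmH2O/(L/s)


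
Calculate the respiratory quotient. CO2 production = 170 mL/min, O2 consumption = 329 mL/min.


RQ = VCO2 / VO2
RQ = 170 / 329
RQ = 0.5167


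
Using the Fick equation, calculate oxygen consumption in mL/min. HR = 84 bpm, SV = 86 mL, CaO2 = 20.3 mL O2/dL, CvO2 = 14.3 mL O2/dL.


CO = HR*SV = 84*86/1000 = 7.224 L/min
a-v O2 diff = 20.3 - 14.3 = 6 mL/dL
VO2 = CO * (CaO2-CvO2) * 10 dL/L
VO2 = 7.224 * 6 * 10
VO2 = 433.4 mL/min


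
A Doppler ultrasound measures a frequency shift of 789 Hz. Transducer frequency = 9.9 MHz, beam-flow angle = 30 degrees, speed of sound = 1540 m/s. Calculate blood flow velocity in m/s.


v = fd * c / (2 * f0 * cos(theta))
v = 789 * 1540 / (2 * 9.9000e+06 * cos(30))
v = 0.07086 m/s


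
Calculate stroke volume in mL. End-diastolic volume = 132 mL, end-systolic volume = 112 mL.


SV = EDV - ESV
SV = 132 - 112
SV = 20 mL


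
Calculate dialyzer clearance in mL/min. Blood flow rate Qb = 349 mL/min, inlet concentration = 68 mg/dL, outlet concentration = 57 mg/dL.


K = Qb * (Cb_in - Cb_out) / Cb_in
K = 349 * (68 - 57) / 68
K = 56.46 mL/min


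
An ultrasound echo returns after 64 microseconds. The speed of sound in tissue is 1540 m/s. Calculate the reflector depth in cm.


depth = c * t / 2
t = 64 us = 6.4000e-05 s
depth = 1540 * 6.4000e-05 / 2
depth = 0.04928 m = 4.928 cm


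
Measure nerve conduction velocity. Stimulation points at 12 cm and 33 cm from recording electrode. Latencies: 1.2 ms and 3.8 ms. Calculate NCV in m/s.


Distance = (33 - 12) / 100 = 0.21 m
dt = (3.8 - 1.2) / 1000 = 0.0026 s
NCV = dist / dt = 80.77 m/s


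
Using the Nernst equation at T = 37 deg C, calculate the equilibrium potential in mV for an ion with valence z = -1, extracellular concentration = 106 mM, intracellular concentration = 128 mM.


E = (RT/(zF)) * ln(C_out/C_in)
T = 37 + 273.15 = 310.15 K
E = (8.314 * 310.15 / (-1 * 96485)) * ln(106/128)
E = 5.04 mV


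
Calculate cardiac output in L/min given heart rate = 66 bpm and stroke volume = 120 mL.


CO = HR * SV
CO = 66 * 120 / 1000
CO = 7.92 L/min


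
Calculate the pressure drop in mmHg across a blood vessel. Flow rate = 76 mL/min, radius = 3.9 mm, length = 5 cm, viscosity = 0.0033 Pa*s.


dP = 8*mu*L*Q / (pi*r^4)
Q = 76 mL/min = 1.26667e-06 m^3/s
dP = 2.30054 Pa = 2.30054 / 133.322 mmHg = 0.01726 mmHg


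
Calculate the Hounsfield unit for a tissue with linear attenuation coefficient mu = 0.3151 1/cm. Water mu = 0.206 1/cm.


HU = ((mu_tissue - mu_water) / mu_water) * 1000
HU = ((0.3151 - 0.206) / 0.206) * 1000
HU = 529.6


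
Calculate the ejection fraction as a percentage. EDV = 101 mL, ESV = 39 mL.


SV = EDV - ESV = 101 - 39 = 62 mL
EF = SV/EDV * 100 = 62/101 * 100
EF = 61.39%


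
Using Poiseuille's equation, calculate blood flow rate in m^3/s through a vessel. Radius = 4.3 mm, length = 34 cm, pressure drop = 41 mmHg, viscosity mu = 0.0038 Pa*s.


Q = pi*r^4*dP / (8*mu*L)
r = 0.0043 m, L = 0.34 m
dP = 41 mmHg = 5466.202 Pa
Q = 5.6801e-04 m^3/s


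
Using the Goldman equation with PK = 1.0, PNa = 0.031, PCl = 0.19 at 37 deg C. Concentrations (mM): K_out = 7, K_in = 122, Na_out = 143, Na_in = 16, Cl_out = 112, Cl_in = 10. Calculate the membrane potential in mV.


Vm = (RT/F)*ln((PK*Ko + PNa*Nao + PCl*Cli)/(PK*Ki + PNa*Nai + PCl*Clo))
Numer = 13.333, Denom = 143.776
Vm = -63.55 mV


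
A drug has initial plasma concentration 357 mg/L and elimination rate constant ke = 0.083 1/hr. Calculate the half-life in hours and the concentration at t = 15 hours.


t_half = ln(2) / ke = 0.693147 / 0.083 = 8.351 hr
C(t) = C0 * exp(-ke*t) = 357 * exp(-0.083*15)
C(15) = 102.8 mg/L


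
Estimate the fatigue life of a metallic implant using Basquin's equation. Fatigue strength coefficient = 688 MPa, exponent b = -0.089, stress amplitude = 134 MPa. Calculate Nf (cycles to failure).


sigma_a = sigma_f' * (2Nf)^b
2Nf = (sigma_a/sigma_f')^(1/b)
2Nf = (134/688)^(1/-0.089)
2Nf = 96152869
Nf = 4.8076e+07


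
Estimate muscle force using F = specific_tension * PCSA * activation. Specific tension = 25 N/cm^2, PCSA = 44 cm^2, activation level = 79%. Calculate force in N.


F = sigma * PCSA * activation
F = 25 * 44 * 0.79
F = 869 N


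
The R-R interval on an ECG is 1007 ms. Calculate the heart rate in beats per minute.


HR = 60 / RR_interval(s)
RR = 1007 ms = 1.007 s
HR = 60 / 1.007 = 59.58 bpm


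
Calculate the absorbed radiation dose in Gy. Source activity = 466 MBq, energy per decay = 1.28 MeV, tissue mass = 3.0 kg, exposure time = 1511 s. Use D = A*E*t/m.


A = 466 MBq = 4.6600e+08 Bq
E = 1.28 MeV = 2.05056e-13 J
D = A*E*t/m = 4.6600e+08*2.05056e-13*1511/3.0
D = 0.04813 Gy


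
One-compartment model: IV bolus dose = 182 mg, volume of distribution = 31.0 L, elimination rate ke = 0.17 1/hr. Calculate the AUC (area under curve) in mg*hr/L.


C0 = Dose/Vd = 182/31.0 = 5.87097 mg/L
AUC = C0/ke = 5.87097/0.17
AUC = 34.54 mg*hr/L


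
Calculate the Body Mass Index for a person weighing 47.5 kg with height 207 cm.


BMI = weight / height^2
height = 207 cm = 2.07 m
BMI = 47.5 / 2.07^2
BMI = 11.09 kg/m^2


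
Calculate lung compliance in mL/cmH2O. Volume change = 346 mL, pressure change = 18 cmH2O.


C = dV / dP
C = 346 / 18
C = 19.22 mL/cmH2O


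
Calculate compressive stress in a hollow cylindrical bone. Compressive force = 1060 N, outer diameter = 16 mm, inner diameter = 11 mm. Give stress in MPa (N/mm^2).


A = pi*(r_o^2 - r_i^2)
r_o = 8 mm, r_i = 5.5 mm
A = 106.029 mm^2
sigma = F/A = 1060 / 106.029
sigma = 9.997 MPa


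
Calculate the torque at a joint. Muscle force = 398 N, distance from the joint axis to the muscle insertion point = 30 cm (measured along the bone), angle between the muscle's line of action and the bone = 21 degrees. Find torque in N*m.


Torque = F * d * sin(theta)   (moment arm = d*sin(theta))
d = 30 cm = 0.3 m
Torque = 398 * 0.3 * sin(21)
Torque = 42.79 N*m


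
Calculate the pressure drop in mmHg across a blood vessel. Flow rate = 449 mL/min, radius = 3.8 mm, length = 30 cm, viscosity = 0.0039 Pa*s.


dP = 8*mu*L*Q / (pi*r^4)
Q = 449 mL/min = 7.48333e-06 m^3/s
dP = 106.927 Pa = 106.927 / 133.322 mmHg = 0.802 mmHg


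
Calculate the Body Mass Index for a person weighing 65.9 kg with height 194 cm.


BMI = weight / height^2
height = 194 cm = 1.94 m
BMI = 65.9 / 1.94^2
BMI = 17.51 kg/m^2


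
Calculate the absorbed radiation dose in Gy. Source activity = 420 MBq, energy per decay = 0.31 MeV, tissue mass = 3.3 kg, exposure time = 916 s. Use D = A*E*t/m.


A = 420 MBq = 4.2000e+08 Bq
E = 0.31 MeV = 4.9662e-14 J
D = A*E*t/m = 4.2000e+08*4.9662e-14*916/3.3
D = 0.00579 Gy


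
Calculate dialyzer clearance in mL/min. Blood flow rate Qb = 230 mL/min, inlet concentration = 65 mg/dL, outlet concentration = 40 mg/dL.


K = Qb * (Cb_in - Cb_out) / Cb_in
K = 230 * (65 - 40) / 65
K = 88.46 mL/min


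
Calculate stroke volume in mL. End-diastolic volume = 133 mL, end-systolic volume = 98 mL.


SV = EDV - ESV
SV = 133 - 98
SV = 35 mL


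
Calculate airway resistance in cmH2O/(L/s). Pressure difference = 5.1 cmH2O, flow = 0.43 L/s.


R = dP / flow
R = 5.1 / 0.43
R = 11.86 cmH2O/(L/s)


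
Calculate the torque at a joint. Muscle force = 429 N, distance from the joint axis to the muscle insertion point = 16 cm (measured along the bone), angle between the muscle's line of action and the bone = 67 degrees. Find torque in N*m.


Torque = F * d * sin(theta)   (moment arm = d*sin(theta))
d = 16 cm = 0.16 m
Torque = 429 * 0.16 * sin(67)
Torque = 63.18 N*m


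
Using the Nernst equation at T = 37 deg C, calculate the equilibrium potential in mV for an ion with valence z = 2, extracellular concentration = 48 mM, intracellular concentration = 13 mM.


E = (RT/(zF)) * ln(C_out/C_in)
T = 37 + 273.15 = 310.15 K
E = (8.314 * 310.15 / (2 * 96485)) * ln(48/13)
E = 17.45 mV


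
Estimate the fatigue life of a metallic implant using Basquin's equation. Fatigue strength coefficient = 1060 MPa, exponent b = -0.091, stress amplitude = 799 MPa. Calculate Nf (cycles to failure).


sigma_a = sigma_f' * (2Nf)^b
2Nf = (sigma_a/sigma_f')^(1/b)
2Nf = (799/1060)^(1/-0.091)
2Nf = 22.335771
Nf = 11.17


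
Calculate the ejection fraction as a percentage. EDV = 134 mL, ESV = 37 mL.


SV = EDV - ESV = 134 - 37 = 97 mL
EF = SV/EDV * 100 = 97/134 * 100
EF = 72.39%


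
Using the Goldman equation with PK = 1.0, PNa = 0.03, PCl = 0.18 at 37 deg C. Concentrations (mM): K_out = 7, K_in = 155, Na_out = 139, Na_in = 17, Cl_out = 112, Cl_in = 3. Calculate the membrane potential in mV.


Vm = (RT/F)*ln((PK*Ko + PNa*Nao + PCl*Cli)/(PK*Ki + PNa*Nai + PCl*Clo))
Numer = 11.71, Denom = 175.67
Vm = -72.38 mV


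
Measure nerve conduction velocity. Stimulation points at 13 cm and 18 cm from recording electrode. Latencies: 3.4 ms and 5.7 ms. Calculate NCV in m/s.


Distance = (18 - 13) / 100 = 0.05 m
dt = (5.7 - 3.4) / 1000 = 0.0023 s
NCV = dist / dt = 21.74 m/s


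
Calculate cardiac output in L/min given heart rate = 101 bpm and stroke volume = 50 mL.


CO = HR * SV
CO = 101 * 50 / 1000
CO = 5.05 L/min


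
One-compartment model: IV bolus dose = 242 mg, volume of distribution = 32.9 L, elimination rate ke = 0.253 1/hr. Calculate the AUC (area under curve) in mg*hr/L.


C0 = Dose/Vd = 242/32.9 = 7.35562 mg/L
AUC = C0/ke = 7.35562/0.253
AUC = 29.07 mg*hr/L


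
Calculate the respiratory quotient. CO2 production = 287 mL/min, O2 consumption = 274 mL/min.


RQ = VCO2 / VO2
RQ = 287 / 274
RQ = 1.047


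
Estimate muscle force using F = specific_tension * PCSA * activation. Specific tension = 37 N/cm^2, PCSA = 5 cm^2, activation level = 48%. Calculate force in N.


F = sigma * PCSA * activation
F = 37 * 5 * 0.48
F = 88.8 N


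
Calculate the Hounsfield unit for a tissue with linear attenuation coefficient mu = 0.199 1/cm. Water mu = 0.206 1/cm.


HU = ((mu_tissue - mu_water) / mu_water) * 1000
HU = ((0.199 - 0.206) / 0.206) * 1000
HU = -33.98


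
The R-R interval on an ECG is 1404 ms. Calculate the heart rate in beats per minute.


HR = 60 / RR_interval(s)
RR = 1404 ms = 1.404 s
HR = 60 / 1.404 = 42.74 bpm


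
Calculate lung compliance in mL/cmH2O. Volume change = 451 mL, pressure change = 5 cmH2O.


C = dV / dP
C = 451 / 5
C = 90.2 mL/cmH2O


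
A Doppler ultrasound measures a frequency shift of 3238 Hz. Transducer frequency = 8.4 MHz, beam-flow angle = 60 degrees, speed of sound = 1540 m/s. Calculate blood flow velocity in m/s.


v = fd * c / (2 * f0 * cos(theta))
v = 3238 * 1540 / (2 * 8.4000e+06 * cos(60))
v = 0.5936 m/s


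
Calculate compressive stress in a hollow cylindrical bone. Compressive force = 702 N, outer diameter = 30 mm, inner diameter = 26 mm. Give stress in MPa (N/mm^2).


A = pi*(r_o^2 - r_i^2)
r_o = 15 mm, r_i = 13 mm
A = 175.929 mm^2
sigma = F/A = 702 / 175.929
sigma = 3.99 MPa


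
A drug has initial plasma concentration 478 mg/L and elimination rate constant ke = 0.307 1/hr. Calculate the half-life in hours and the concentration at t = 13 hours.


t_half = ln(2) / ke = 0.693147 / 0.307 = 2.258 hr
C(t) = C0 * exp(-ke*t) = 478 * exp(-0.307*13)
C(13) = 8.834 mg/L


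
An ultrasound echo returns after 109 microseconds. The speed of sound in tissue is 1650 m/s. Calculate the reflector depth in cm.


depth = c * t / 2
t = 109 us = 1.0900e-04 s
depth = 1650 * 1.0900e-04 / 2
depth = 0.089925 m = 8.9925 cm


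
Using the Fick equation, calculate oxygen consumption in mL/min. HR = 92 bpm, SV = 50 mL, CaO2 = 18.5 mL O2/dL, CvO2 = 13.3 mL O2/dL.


CO = HR*SV = 92*50/1000 = 4.6 L/min
a-v O2 diff = 18.5 - 13.3 = 5.2 mL/dL
VO2 = CO * (CaO2-CvO2) * 10 dL/L
VO2 = 4.6 * 5.2 * 10
VO2 = 239.2 mL/min


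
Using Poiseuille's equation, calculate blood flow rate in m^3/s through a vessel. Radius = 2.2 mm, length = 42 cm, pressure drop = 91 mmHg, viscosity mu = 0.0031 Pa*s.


Q = pi*r^4*dP / (8*mu*L)
r = 0.0022 m, L = 0.42 m
dP = 91 mmHg = 12132.302 Pa
Q = 8.5720e-05 m^3/s


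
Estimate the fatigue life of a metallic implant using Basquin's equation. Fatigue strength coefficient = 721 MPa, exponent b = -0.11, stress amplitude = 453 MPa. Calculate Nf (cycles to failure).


sigma_a = sigma_f' * (2Nf)^b
2Nf = (sigma_a/sigma_f')^(1/b)
2Nf = (453/721)^(1/-0.11)
2Nf = 68.372646
Nf = 34.19


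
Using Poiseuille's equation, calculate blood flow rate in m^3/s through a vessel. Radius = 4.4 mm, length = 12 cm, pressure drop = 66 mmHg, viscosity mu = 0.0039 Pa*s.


Q = pi*r^4*dP / (8*mu*L)
r = 0.0044 m, L = 0.12 m
dP = 66 mmHg = 8799.252 Pa
Q = 0.002767 m^3/s


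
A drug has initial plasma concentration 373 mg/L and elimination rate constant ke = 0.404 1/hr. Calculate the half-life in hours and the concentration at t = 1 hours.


t_half = ln(2) / ke = 0.693147 / 0.404 = 1.716 hr
C(t) = C0 * exp(-ke*t) = 373 * exp(-0.404*1)
C(1) = 249 mg/L


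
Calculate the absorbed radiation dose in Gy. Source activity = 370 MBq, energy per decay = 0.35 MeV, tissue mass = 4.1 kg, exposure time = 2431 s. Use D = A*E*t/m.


A = 370 MBq = 3.7000e+08 Bq
E = 0.35 MeV = 5.607e-14 J
D = A*E*t/m = 3.7000e+08*5.607e-14*2431/4.1
D = 0.0123 Gy


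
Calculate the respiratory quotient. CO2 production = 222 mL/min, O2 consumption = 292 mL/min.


RQ = VCO2 / VO2
RQ = 222 / 292
RQ = 0.7603


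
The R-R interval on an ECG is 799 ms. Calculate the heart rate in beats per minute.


HR = 60 / RR_interval(s)
RR = 799 ms = 0.799 s
HR = 60 / 0.799 = 75.09 bpm


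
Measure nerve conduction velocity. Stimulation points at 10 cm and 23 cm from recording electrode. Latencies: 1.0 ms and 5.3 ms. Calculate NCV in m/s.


Distance = (23 - 10) / 100 = 0.13 m
dt = (5.3 - 1.0) / 1000 = 0.0043 s
NCV = dist / dt = 30.23 m/s


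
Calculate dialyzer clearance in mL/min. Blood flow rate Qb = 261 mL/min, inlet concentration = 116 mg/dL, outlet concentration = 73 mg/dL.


K = Qb * (Cb_in - Cb_out) / Cb_in
K = 261 * (116 - 73) / 116
K = 96.75 mL/min


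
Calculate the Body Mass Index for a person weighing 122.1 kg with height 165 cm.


BMI = weight / height^2
height = 165 cm = 1.65 m
BMI = 122.1 / 1.65^2
BMI = 44.85 kg/m^2


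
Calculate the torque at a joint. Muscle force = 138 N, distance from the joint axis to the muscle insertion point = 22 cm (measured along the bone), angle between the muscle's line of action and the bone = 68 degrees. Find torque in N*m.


Torque = F * d * sin(theta)   (moment arm = d*sin(theta))
d = 22 cm = 0.22 m
Torque = 138 * 0.22 * sin(68)
Torque = 28.15 N*m


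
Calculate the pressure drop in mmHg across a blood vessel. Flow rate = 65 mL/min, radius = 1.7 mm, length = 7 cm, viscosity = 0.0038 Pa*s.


dP = 8*mu*L*Q / (pi*r^4)
Q = 65 mL/min = 1.08333e-06 m^3/s
dP = 87.8591 Pa = 87.8591 / 133.322 mmHg = 0.659 mmHg


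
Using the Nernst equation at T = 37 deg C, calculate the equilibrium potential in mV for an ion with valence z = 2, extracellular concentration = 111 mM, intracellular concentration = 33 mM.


E = (RT/(zF)) * ln(C_out/C_in)
T = 37 + 273.15 = 310.15 K
E = (8.314 * 310.15 / (2 * 96485)) * ln(111/33)
E = 16.21 mV


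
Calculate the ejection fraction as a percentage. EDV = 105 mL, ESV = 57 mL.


SV = EDV - ESV = 105 - 57 = 48 mL
EF = SV/EDV * 100 = 48/105 * 100
EF = 45.71%


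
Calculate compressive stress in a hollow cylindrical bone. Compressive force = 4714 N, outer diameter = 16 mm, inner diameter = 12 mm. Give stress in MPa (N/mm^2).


A = pi*(r_o^2 - r_i^2)
r_o = 8 mm, r_i = 6 mm
A = 87.9646 mm^2
sigma = F/A = 4714 / 87.9646
sigma = 53.59 MPa


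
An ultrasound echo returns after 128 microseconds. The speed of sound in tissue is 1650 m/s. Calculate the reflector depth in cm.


depth = c * t / 2
t = 128 us = 1.2800e-04 s
depth = 1650 * 1.2800e-04 / 2
depth = 0.1056 m = 10.56 cm


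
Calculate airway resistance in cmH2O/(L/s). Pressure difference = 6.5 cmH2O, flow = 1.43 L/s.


R = dP / flow
R = 6.5 / 1.43
R = 4.545 cmH2O/(L/s)


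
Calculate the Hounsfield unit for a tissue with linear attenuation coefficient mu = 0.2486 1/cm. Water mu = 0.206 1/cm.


HU = ((mu_tissue - mu_water) / mu_water) * 1000
HU = ((0.2486 - 0.206) / 0.206) * 1000
HU = 206.8


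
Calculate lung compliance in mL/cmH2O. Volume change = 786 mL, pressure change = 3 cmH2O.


C = dV / dP
C = 786 / 3
C = 262 mL/cmH2O


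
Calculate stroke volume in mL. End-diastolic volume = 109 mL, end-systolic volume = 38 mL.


SV = EDV - ESV
SV = 109 - 38
SV = 71 mL


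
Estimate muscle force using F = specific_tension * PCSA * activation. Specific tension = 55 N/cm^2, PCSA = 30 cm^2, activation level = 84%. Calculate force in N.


F = sigma * PCSA * activation
F = 55 * 30 * 0.84
F = 1386 N


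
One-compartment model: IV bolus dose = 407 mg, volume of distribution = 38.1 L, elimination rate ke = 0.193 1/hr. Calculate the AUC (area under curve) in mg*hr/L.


C0 = Dose/Vd = 407/38.1 = 10.6824 mg/L
AUC = C0/ke = 10.6824/0.193
AUC = 55.35 mg*hr/L


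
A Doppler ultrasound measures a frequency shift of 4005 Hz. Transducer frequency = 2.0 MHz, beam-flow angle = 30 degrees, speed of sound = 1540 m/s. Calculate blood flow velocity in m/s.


v = fd * c / (2 * f0 * cos(theta))
v = 4005 * 1540 / (2 * 2.0000e+06 * cos(30))
v = 1.78 m/s


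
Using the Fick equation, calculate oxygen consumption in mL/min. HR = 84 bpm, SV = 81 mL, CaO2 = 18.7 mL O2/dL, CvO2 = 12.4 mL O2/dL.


CO = HR*SV = 84*81/1000 = 6.804 L/min
a-v O2 diff = 18.7 - 12.4 = 6.3 mL/dL
VO2 = CO * (CaO2-CvO2) * 10 dL/L
VO2 = 6.804 * 6.3 * 10
VO2 = 428.7 mL/min


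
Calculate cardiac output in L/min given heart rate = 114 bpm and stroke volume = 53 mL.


CO = HR * SV
CO = 114 * 53 / 1000
CO = 6.042 L/min


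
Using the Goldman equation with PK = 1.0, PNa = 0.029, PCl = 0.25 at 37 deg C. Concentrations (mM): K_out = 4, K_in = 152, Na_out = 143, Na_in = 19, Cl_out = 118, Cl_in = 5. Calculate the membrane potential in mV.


Vm = (RT/F)*ln((PK*Ko + PNa*Nao + PCl*Cli)/(PK*Ki + PNa*Nai + PCl*Clo))
Numer = 9.397, Denom = 182.051
Vm = -79.21 mV


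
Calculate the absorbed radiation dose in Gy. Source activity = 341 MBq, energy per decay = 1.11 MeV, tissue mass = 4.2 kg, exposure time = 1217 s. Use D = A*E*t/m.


A = 341 MBq = 3.4100e+08 Bq
E = 1.11 MeV = 1.77822e-13 J
D = A*E*t/m = 3.4100e+08*1.77822e-13*1217/4.2
D = 0.01757 Gy


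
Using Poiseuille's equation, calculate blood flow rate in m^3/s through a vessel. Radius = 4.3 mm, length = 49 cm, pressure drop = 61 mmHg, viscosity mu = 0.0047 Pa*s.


Q = pi*r^4*dP / (8*mu*L)
r = 0.0043 m, L = 0.49 m
dP = 61 mmHg = 8132.642 Pa
Q = 4.7410e-04 m^3/s


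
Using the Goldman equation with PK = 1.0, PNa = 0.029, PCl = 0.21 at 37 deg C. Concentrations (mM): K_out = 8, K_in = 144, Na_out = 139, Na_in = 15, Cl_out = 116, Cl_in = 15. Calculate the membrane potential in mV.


Vm = (RT/F)*ln((PK*Ko + PNa*Nao + PCl*Cli)/(PK*Ki + PNa*Nai + PCl*Clo))
Numer = 15.181, Denom = 168.795
Vm = -64.37 mV


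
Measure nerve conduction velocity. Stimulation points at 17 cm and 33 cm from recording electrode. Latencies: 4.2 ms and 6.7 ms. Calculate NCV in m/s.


Distance = (33 - 17) / 100 = 0.16 m
dt = (6.7 - 4.2) / 1000 = 0.0025 s
NCV = dist / dt = 64 m/s


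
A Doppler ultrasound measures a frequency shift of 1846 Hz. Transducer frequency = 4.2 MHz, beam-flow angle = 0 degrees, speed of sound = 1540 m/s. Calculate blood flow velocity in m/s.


v = fd * c / (2 * f0 * cos(theta))
v = 1846 * 1540 / (2 * 4.2000e+06 * cos(0))
v = 0.3384 m/s


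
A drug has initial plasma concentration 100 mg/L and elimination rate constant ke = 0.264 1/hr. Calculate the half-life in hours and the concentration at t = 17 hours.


t_half = ln(2) / ke = 0.693147 / 0.264 = 2.626 hr
C(t) = C0 * exp(-ke*t) = 100 * exp(-0.264*17)
C(17) = 1.124 mg/L


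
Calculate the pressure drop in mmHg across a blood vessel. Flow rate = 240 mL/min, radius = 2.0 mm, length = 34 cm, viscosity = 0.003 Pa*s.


dP = 8*mu*L*Q / (pi*r^4)
Q = 240 mL/min = 4e-06 m^3/s
dP = 649.352 Pa = 649.352 / 133.322 mmHg = 4.871 mmHg


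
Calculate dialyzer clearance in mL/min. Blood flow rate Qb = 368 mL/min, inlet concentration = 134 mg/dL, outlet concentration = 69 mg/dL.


K = Qb * (Cb_in - Cb_out) / Cb_in
K = 368 * (134 - 69) / 134
K = 178.5 mL/min


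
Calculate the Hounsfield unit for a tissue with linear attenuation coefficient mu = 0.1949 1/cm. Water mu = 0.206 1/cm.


HU = ((mu_tissue - mu_water) / mu_water) * 1000
HU = ((0.1949 - 0.206) / 0.206) * 1000
HU = -53.88


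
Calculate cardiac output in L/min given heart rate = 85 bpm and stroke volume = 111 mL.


CO = HR * SV
CO = 85 * 111 / 1000
CO = 9.435 L/min


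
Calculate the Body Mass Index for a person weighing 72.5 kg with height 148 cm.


BMI = weight / height^2
height = 148 cm = 1.48 m
BMI = 72.5 / 1.48^2
BMI = 33.1 kg/m^2


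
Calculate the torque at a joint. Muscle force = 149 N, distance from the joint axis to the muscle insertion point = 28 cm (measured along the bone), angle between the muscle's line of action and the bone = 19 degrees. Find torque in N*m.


Torque = F * d * sin(theta)   (moment arm = d*sin(theta))
d = 28 cm = 0.28 m
Torque = 149 * 0.28 * sin(19)
Torque = 13.58 N*m


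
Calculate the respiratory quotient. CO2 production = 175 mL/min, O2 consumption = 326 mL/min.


RQ = VCO2 / VO2
RQ = 175 / 326
RQ = 0.5368


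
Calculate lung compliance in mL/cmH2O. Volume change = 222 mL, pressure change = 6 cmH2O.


C = dV / dP
C = 222 / 6
C = 37 mL/cmH2O


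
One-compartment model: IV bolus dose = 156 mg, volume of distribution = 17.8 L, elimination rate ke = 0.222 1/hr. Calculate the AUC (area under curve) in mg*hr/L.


C0 = Dose/Vd = 156/17.8 = 8.76404 mg/L
AUC = C0/ke = 8.76404/0.222
AUC = 39.48 mg*hr/L


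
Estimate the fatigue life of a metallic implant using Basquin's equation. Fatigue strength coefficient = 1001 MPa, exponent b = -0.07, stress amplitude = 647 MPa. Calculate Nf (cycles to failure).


sigma_a = sigma_f' * (2Nf)^b
2Nf = (sigma_a/sigma_f')^(1/b)
2Nf = (647/1001)^(1/-0.07)
2Nf = 509.99806
Nf = 255


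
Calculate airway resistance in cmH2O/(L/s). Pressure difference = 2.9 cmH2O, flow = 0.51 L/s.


R = dP / flow
R = 2.9 / 0.51
R = 5.686 cmH2O/(L/s)


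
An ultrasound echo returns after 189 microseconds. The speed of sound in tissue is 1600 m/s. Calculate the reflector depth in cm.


depth = c * t / 2
t = 189 us = 1.8900e-04 s
depth = 1600 * 1.8900e-04 / 2
depth = 0.1512 m = 15.12 cm


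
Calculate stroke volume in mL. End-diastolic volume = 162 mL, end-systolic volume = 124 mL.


SV = EDV - ESV
SV = 162 - 124
SV = 38 mL


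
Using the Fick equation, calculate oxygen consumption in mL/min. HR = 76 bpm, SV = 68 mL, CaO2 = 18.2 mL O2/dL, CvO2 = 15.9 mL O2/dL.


CO = HR*SV = 76*68/1000 = 5.168 L/min
a-v O2 diff = 18.2 - 15.9 = 2.3 mL/dL
VO2 = CO * (CaO2-CvO2) * 10 dL/L
VO2 = 5.168 * 2.3 * 10
VO2 = 118.9 mL/min


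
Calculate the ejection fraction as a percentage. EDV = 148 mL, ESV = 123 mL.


SV = EDV - ESV = 148 - 123 = 25 mL
EF = SV/EDV * 100 = 25/148 * 100
EF = 16.89%


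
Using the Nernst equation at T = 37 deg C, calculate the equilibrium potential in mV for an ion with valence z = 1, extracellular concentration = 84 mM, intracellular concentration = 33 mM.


E = (RT/(zF)) * ln(C_out/C_in)
T = 37 + 273.15 = 310.15 K
E = (8.314 * 310.15 / (1 * 96485)) * ln(84/33)
E = 24.97 mV


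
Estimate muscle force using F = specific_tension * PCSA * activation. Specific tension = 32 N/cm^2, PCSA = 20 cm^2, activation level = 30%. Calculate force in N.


F = sigma * PCSA * activation
F = 32 * 20 * 0.3
F = 192 N


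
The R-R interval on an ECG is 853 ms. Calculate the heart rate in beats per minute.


HR = 60 / RR_interval(s)
RR = 853 ms = 0.853 s
HR = 60 / 0.853 = 70.34 bpm


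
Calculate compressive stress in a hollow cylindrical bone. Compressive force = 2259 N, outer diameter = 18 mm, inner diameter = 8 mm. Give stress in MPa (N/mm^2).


A = pi*(r_o^2 - r_i^2)
r_o = 9 mm, r_i = 4 mm
A = 204.204 mm^2
sigma = F/A = 2259 / 204.204
sigma = 11.06 MPa


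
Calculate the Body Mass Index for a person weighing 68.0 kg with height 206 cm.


BMI = weight / height^2
height = 206 cm = 2.06 m
BMI = 68.0 / 2.06^2
BMI = 16.02 kg/m^2


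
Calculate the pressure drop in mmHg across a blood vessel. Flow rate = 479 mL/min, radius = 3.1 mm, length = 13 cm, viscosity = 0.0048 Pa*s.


dP = 8*mu*L*Q / (pi*r^4)
Q = 479 mL/min = 7.98333e-06 m^3/s
dP = 137.361 Pa = 137.361 / 133.322 mmHg = 1.03 mmHg


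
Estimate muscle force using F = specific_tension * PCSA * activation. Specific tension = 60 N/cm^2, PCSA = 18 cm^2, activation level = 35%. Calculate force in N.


F = sigma * PCSA * activation
F = 60 * 18 * 0.35
F = 378 N


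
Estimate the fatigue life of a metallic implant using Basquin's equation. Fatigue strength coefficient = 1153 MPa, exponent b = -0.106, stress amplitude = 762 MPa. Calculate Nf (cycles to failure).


sigma_a = sigma_f' * (2Nf)^b
2Nf = (sigma_a/sigma_f')^(1/b)
2Nf = (762/1153)^(1/-0.106)
2Nf = 49.765423
Nf = 24.88


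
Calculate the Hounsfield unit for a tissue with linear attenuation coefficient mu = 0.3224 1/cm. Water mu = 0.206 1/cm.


HU = ((mu_tissue - mu_water) / mu_water) * 1000
HU = ((0.3224 - 0.206) / 0.206) * 1000
HU = 565


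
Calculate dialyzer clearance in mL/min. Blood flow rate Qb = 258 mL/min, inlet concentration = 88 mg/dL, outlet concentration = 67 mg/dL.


K = Qb * (Cb_in - Cb_out) / Cb_in
K = 258 * (88 - 67) / 88
K = 61.57 mL/min


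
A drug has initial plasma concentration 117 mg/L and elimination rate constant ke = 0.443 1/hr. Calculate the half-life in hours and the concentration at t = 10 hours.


t_half = ln(2) / ke = 0.693147 / 0.443 = 1.565 hr
C(t) = C0 * exp(-ke*t) = 117 * exp(-0.443*10)
C(10) = 1.394 mg/L


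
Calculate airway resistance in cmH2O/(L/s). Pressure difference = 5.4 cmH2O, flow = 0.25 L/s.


R = dP / flow
R = 5.4 / 0.25
R = 21.6 cmH2O/(L/s)


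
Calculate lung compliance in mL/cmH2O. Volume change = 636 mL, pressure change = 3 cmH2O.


C = dV / dP
C = 636 / 3
C = 212 mL/cmH2O


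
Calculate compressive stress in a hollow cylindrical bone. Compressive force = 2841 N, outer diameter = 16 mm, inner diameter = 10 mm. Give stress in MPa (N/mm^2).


A = pi*(r_o^2 - r_i^2)
r_o = 8 mm, r_i = 5 mm
A = 122.522 mm^2
sigma = F/A = 2841 / 122.522
sigma = 23.19 MPa


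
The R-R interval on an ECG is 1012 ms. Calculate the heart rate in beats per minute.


HR = 60 / RR_interval(s)
RR = 1012 ms = 1.012 s
HR = 60 / 1.012 = 59.29 bpm


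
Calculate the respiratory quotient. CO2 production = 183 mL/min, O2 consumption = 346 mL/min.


RQ = VCO2 / VO2
RQ = 183 / 346
RQ = 0.5289


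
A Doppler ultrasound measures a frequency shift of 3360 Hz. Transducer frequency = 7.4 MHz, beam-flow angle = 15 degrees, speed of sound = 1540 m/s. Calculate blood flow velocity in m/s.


v = fd * c / (2 * f0 * cos(theta))
v = 3360 * 1540 / (2 * 7.4000e+06 * cos(15))
v = 0.362 m/s


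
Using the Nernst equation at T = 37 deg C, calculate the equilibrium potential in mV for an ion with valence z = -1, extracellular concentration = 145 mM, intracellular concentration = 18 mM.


E = (RT/(zF)) * ln(C_out/C_in)
T = 37 + 273.15 = 310.15 K
E = (8.314 * 310.15 / (-1 * 96485)) * ln(145/18)
E = -55.76 mV


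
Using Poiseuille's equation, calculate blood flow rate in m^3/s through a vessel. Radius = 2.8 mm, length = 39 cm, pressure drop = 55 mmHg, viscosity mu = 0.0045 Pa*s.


Q = pi*r^4*dP / (8*mu*L)
r = 0.0028 m, L = 0.39 m
dP = 55 mmHg = 7332.71 Pa
Q = 1.0085e-04 m^3/s


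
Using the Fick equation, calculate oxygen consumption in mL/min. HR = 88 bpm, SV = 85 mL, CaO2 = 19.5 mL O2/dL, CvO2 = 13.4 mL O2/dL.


CO = HR*SV = 88*85/1000 = 7.48 L/min
a-v O2 diff = 19.5 - 13.4 = 6.1 mL/dL
VO2 = CO * (CaO2-CvO2) * 10 dL/L
VO2 = 7.48 * 6.1 * 10
VO2 = 456.3 mL/min


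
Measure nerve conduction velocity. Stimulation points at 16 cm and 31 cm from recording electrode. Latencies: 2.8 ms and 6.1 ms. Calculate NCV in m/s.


Distance = (31 - 16) / 100 = 0.15 m
dt = (6.1 - 2.8) / 1000 = 0.0033 s
NCV = dist / dt = 45.45 m/s


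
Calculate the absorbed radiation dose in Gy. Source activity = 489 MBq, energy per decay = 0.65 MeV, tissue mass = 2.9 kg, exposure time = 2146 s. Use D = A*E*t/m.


A = 489 MBq = 4.8900e+08 Bq
E = 0.65 MeV = 1.0413e-13 J
D = A*E*t/m = 4.8900e+08*1.0413e-13*2146/2.9
D = 0.03768 Gy


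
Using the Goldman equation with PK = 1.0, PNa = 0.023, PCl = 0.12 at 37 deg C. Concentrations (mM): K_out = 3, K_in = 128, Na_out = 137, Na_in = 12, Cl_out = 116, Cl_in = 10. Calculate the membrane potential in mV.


Vm = (RT/F)*ln((PK*Ko + PNa*Nao + PCl*Cli)/(PK*Ki + PNa*Nai + PCl*Clo))
Numer = 7.351, Denom = 142.196
Vm = -79.17 mV


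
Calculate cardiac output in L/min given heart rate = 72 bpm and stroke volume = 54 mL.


CO = HR * SV
CO = 72 * 54 / 1000
CO = 3.888 L/min


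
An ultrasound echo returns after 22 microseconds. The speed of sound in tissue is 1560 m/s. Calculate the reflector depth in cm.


depth = c * t / 2
t = 22 us = 2.2000e-05 s
depth = 1560 * 2.2000e-05 / 2
depth = 0.01716 m = 1.716 cm


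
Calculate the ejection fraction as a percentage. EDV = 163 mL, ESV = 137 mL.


SV = EDV - ESV = 163 - 137 = 26 mL
EF = SV/EDV * 100 = 26/163 * 100
EF = 15.95%


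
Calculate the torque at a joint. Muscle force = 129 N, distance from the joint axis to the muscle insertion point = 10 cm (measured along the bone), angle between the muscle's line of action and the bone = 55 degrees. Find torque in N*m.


Torque = F * d * sin(theta)   (moment arm = d*sin(theta))
d = 10 cm = 0.1 m
Torque = 129 * 0.1 * sin(55)
Torque = 10.57 N*m


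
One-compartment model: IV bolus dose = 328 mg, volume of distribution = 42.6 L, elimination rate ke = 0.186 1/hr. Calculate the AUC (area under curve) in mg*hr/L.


C0 = Dose/Vd = 328/42.6 = 7.69953 mg/L
AUC = C0/ke = 7.69953/0.186
AUC = 41.4 mg*hr/L


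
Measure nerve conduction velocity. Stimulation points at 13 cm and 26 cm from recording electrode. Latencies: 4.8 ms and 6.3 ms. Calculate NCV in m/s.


Distance = (26 - 13) / 100 = 0.13 m
dt = (6.3 - 4.8) / 1000 = 0.0015 s
NCV = dist / dt = 86.67 m/s


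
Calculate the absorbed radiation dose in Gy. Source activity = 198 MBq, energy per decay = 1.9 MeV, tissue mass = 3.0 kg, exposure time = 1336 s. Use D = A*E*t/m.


A = 198 MBq = 1.9800e+08 Bq
E = 1.9 MeV = 3.0438e-13 J
D = A*E*t/m = 1.9800e+08*3.0438e-13*1336/3.0
D = 0.02684 Gy


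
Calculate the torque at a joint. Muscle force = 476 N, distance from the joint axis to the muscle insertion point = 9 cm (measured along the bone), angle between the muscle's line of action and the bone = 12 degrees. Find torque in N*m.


Torque = F * d * sin(theta)   (moment arm = d*sin(theta))
d = 9 cm = 0.09 m
Torque = 476 * 0.09 * sin(12)
Torque = 8.907 N*m


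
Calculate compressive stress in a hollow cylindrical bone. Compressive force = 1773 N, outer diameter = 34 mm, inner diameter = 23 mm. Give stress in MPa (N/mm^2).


A = pi*(r_o^2 - r_i^2)
r_o = 17 mm, r_i = 11.5 mm
A = 492.445 mm^2
sigma = F/A = 1773 / 492.445
sigma = 3.6 MPa


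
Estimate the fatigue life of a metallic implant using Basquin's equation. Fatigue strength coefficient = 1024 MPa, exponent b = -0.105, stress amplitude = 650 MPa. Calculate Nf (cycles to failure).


sigma_a = sigma_f' * (2Nf)^b
2Nf = (sigma_a/sigma_f')^(1/b)
2Nf = (650/1024)^(1/-0.105)
2Nf = 75.83547
Nf = 37.92


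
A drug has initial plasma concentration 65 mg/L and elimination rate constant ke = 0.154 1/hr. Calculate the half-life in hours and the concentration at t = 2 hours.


t_half = ln(2) / ke = 0.693147 / 0.154 = 4.501 hr
C(t) = C0 * exp(-ke*t) = 65 * exp(-0.154*2)
C(2) = 47.77 mg/L


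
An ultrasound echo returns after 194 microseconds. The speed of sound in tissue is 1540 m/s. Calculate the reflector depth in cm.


depth = c * t / 2
t = 194 us = 1.9400e-04 s
depth = 1540 * 1.9400e-04 / 2
depth = 0.14938 m = 14.938 cm


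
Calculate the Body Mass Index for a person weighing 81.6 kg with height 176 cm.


BMI = weight / height^2
height = 176 cm = 1.76 m
BMI = 81.6 / 1.76^2
BMI = 26.34 kg/m^2


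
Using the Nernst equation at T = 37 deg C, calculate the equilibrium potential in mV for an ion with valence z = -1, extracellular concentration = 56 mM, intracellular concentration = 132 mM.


E = (RT/(zF)) * ln(C_out/C_in)
T = 37 + 273.15 = 310.15 K
E = (8.314 * 310.15 / (-1 * 96485)) * ln(56/132)
E = 22.92 mV


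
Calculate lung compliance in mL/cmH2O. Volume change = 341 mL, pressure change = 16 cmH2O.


C = dV / dP
C = 341 / 16
C = 21.31 mL/cmH2O


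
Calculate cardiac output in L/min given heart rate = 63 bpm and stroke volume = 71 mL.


CO = HR * SV
CO = 63 * 71 / 1000
CO = 4.473 L/min


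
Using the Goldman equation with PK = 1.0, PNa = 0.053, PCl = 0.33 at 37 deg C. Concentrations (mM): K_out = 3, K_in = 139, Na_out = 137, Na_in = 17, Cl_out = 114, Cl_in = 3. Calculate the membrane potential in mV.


Vm = (RT/F)*ln((PK*Ko + PNa*Nao + PCl*Cli)/(PK*Ki + PNa*Nai + PCl*Clo))
Numer = 11.251, Denom = 177.521
Vm = -73.73 mV


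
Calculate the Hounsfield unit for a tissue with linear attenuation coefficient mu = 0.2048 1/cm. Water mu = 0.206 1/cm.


HU = ((mu_tissue - mu_water) / mu_water) * 1000
HU = ((0.2048 - 0.206) / 0.206) * 1000
HU = -5.825


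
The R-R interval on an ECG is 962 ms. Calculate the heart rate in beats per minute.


HR = 60 / RR_interval(s)
RR = 962 ms = 0.962 s
HR = 60 / 0.962 = 62.37 bpm


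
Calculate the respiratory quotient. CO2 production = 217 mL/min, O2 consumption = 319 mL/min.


RQ = VCO2 / VO2
RQ = 217 / 319
RQ = 0.6803


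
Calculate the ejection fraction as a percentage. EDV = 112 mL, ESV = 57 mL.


SV = EDV - ESV = 112 - 57 = 55 mL
EF = SV/EDV * 100 = 55/112 * 100
EF = 49.11%


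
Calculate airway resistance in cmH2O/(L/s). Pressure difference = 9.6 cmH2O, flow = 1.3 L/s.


R = dP / flow
R = 9.6 / 1.3
R = 7.385 cmH2O/(L/s)


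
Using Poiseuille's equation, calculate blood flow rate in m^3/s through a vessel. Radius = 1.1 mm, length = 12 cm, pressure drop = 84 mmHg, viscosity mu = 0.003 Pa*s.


Q = pi*r^4*dP / (8*mu*L)
r = 0.0011 m, L = 0.12 m
dP = 84 mmHg = 11199.048 Pa
Q = 1.7886e-05 m^3/s


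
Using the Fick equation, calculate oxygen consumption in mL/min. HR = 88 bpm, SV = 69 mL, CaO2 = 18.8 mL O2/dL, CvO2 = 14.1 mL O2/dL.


CO = HR*SV = 88*69/1000 = 6.072 L/min
a-v O2 diff = 18.8 - 14.1 = 4.7 mL/dL
VO2 = CO * (CaO2-CvO2) * 10 dL/L
VO2 = 6.072 * 4.7 * 10
VO2 = 285.4 mL/min


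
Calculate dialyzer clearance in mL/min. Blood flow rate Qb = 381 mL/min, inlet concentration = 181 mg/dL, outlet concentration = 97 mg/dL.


K = Qb * (Cb_in - Cb_out) / Cb_in
K = 381 * (181 - 97) / 181
K = 176.8 mL/min


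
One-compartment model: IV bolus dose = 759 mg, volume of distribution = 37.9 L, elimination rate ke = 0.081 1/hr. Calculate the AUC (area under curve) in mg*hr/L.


C0 = Dose/Vd = 759/37.9 = 20.0264 mg/L
AUC = C0/ke = 20.0264/0.081
AUC = 247.2 mg*hr/L


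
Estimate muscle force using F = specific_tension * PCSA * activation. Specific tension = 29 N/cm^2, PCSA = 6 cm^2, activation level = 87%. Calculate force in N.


F = sigma * PCSA * activation
F = 29 * 6 * 0.87
F = 151.4 N


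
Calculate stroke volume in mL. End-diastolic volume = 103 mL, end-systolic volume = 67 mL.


SV = EDV - ESV
SV = 103 - 67
SV = 36 mL


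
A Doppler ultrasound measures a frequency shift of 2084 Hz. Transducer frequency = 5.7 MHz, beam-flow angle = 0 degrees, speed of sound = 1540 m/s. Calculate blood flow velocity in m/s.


v = fd * c / (2 * f0 * cos(theta))
v = 2084 * 1540 / (2 * 5.7000e+06 * cos(0))
v = 0.2815 m/s


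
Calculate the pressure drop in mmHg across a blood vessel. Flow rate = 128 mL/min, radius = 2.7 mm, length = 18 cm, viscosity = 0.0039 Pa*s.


dP = 8*mu*L*Q / (pi*r^4)
Q = 128 mL/min = 2.13333e-06 m^3/s
dP = 71.7596 Pa = 71.7596 / 133.322 mmHg = 0.5382 mmHg


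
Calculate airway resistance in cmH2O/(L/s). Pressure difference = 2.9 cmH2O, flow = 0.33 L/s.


R = dP / flow
R = 2.9 / 0.33
R = 8.788 cmH2O/(L/s)


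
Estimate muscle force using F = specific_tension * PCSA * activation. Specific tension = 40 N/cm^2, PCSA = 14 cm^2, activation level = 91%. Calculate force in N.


F = sigma * PCSA * activation
F = 40 * 14 * 0.91
F = 509.6 N


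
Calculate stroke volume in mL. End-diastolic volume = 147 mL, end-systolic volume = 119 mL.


SV = EDV - ESV
SV = 147 - 119
SV = 28 mL


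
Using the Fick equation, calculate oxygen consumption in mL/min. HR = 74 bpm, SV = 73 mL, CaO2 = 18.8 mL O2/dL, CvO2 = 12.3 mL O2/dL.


CO = HR*SV = 74*73/1000 = 5.402 L/min
a-v O2 diff = 18.8 - 12.3 = 6.5 mL/dL
VO2 = CO * (CaO2-CvO2) * 10 dL/L
VO2 = 5.402 * 6.5 * 10
VO2 = 351.1 mL/min


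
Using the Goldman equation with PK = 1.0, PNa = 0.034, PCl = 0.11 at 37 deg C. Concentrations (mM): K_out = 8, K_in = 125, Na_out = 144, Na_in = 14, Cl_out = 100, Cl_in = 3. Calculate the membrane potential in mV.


Vm = (RT/F)*ln((PK*Ko + PNa*Nao + PCl*Cli)/(PK*Ki + PNa*Nai + PCl*Clo))
Numer = 13.226, Denom = 136.476
Vm = -62.38 mV


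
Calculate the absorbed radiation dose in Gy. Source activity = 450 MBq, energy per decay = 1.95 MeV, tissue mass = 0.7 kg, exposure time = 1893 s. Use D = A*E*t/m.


A = 450 MBq = 4.5000e+08 Bq
E = 1.95 MeV = 3.1239e-13 J
D = A*E*t/m = 4.5000e+08*3.1239e-13*1893/0.7
D = 0.3802 Gy


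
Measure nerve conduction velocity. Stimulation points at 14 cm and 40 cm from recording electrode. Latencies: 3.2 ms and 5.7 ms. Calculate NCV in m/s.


Distance = (40 - 14) / 100 = 0.26 m
dt = (5.7 - 3.2) / 1000 = 0.0025 s
NCV = dist / dt = 104 m/s


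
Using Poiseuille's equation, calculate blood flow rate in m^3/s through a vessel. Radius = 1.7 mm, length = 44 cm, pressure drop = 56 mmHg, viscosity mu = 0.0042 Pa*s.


Q = pi*r^4*dP / (8*mu*L)
r = 0.0017 m, L = 0.44 m
dP = 56 mmHg = 7466.032 Pa
Q = 1.3251e-05 m^3/s


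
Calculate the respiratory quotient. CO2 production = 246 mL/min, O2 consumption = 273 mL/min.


RQ = VCO2 / VO2
RQ = 246 / 273
RQ = 0.9011


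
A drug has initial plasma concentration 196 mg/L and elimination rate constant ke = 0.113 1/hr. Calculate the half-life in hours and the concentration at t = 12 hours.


t_half = ln(2) / ke = 0.693147 / 0.113 = 6.134 hr
C(t) = C0 * exp(-ke*t) = 196 * exp(-0.113*12)
C(12) = 50.51 mg/L
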